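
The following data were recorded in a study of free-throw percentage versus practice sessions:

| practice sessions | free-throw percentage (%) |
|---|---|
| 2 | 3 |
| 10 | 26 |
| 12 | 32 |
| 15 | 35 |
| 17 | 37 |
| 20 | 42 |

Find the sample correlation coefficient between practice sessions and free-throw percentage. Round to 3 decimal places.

n = 6, Σx = 76, Σy = 175, Σxy = 2644, Σx² = 1162, Σy² = 6067
Sxx = Σx² − (Σx)²/n = 1162 − 962.666667 = 199.333333
Sxy = Σxy − (Σx)(Σy)/n = 2644 − 2216.666667 = 427.333333
Syy = Σy² − (Σy)²/n = 6067 − 5104.166667 = 962.833333
r = Sxy/√(Sxx·Syy) = 427.333333/√(191924.777778) = 427.333333/438.092202 = 0.975442

0.975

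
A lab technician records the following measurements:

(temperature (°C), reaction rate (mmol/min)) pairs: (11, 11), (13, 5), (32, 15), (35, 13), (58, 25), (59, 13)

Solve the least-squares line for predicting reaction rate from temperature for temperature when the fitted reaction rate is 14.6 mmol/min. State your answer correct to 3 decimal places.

n = 6, Σx = 208, Σy = 82, Σxy = 3338, Σx² = 9384
Sxx = Σx² − (Σx)²/n = 9384 − 7210.666667 = 2173.333333
Sxy = Σxy − (Σx)(Σy)/n = 3338 − 2842.666667 = 495.333333
b = Sxy/Sxx = 495.333333/2173.333333 = 0.227914
a = ȳ − b·x̄ = 13.666667 − 0.227914·34.666667 = 5.765644
Set a + b·x = 14.6: x = (14.6 − 5.765644) / 0.227914 = 38.761777

38.762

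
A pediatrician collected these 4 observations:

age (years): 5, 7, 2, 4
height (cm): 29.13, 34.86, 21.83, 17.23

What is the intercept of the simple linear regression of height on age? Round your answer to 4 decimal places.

n = 4, Σx = 18, Σy = 103.05, Σxy = 502.25, Σx² = 94
Sxx = Σx² − (Σx)²/n = 94 − 81 = 13
Sxy = Σxy − (Σx)(Σy)/n = 502.25 − 463.725 = 38.525
b = Sxy/Sxx = 38.525/13 = 2.963462
a = ȳ − b·x̄ = 25.7625 − 2.963462·4.5 = 12.426923

12.4269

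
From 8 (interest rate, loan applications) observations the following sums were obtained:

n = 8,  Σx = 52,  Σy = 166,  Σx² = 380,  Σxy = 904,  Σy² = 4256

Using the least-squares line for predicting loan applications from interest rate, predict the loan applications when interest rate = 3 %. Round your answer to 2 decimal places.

Sxx = Σx² − (Σx)²/n = 380 − 338 = 42
Sxy = Σxy − (Σx)(Σy)/n = 904 − 1079 = -175
b = Sxy/Sxx = -175/42 = -4.166667
a = ȳ − b·x̄ = 20.75 − (-4.166667)·6.5 = 47.833333
ŷ(3) = a + b·3 = 47.833333 + (-4.166667)·3 = 35.333333

35.33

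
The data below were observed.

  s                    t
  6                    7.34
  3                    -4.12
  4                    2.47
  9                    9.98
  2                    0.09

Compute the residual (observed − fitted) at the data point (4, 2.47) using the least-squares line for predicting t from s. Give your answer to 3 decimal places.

0.770

n = 5, Σx = 24, Σy = 15.76, Σxy = 131.56, Σx² = 146
Sxx = Σx² − (Σx)²/n = 146 − 115.2 = 30.8
Sxy = Σxy − (Σx)(Σy)/n = 131.56 − 75.648 = 55.912
b = Sxy/Sxx = 55.912/30.8 = 1.815325
a = ȳ − b·x̄ = 3.152 − 1.815325·4.8 = -5.561558
ŷ(4) = -5.561558 + 1.815325·4 = 1.699740
residual = y − ŷ = 2.47 − 1.699740 = 0.770260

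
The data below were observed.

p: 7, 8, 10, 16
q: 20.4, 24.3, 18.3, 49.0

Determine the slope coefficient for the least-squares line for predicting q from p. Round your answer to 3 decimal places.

n = 4, Σx = 41, Σy = 112, Σxy = 1304.2, Σx² = 469
Sxx = Σx² − (Σx)²/n = 469 − 420.25 = 48.75
Sxy = Σxy − (Σx)(Σy)/n = 1304.2 − 1148 = 156.2
b = Sxy/Sxx = 156.2/48.75 = 3.204103

3.204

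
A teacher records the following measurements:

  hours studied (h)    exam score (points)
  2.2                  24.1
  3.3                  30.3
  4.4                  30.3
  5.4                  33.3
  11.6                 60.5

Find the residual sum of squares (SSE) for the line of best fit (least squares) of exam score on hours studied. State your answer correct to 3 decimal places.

16.718

n = 5, Σx = 26.9, Σy = 178.5, Σxy = 1167.95, Σx² = 198.81, Σy² = 7186.13
Sxx = Σx² − (Σx)²/n = 198.81 − 144.722 = 54.088
Sxy = Σxy − (Σx)(Σy)/n = 1167.95 − 960.33 = 207.62
Syy = Σy² − (Σy)²/n = 7186.13 − 6372.45 = 813.68
b = Sxy/Sxx = 207.62/54.088 = 3.838559
SSE = Syy − b·Sxy = 813.68 − 3.838559·207.62 = 16.718301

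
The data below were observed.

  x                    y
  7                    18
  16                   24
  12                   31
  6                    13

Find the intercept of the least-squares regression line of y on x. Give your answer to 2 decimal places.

n = 4, Σx = 41, Σy = 86, Σxy = 960, Σx² = 485
Sxx = Σx² − (Σx)²/n = 485 − 420.25 = 64.75
Sxy = Σxy − (Σx)(Σy)/n = 960 − 881.5 = 78.5
b = Sxy/Sxx = 78.5/64.75 = 1.212355
a = ȳ − b·x̄ = 21.5 − 1.212355·10.25 = 9.073359

9.07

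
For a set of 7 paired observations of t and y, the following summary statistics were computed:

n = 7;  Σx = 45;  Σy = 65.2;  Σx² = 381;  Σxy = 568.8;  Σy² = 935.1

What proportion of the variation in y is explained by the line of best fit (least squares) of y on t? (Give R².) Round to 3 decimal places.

0.745

Sxx = Σx² − (Σx)²/n = 381 − 289.285714 = 91.714286
Sxy = Σxy − (Σx)(Σy)/n = 568.8 − 419.142857 = 149.657143
Syy = Σy² − (Σy)²/n = 935.1 − 607.291429 = 327.808571
R² = Sxy²/(Sxx·Syy) = (149.657143)²/(91.714286·327.808571) = 0.744968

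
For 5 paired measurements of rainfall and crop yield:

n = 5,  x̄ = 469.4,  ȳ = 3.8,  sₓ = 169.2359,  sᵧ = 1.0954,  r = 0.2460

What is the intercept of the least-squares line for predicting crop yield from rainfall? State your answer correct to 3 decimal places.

b = r · sᵧ/sₓ = 0.246 · 1.0954/169.2359 = 0.001592
a = ȳ − b·x̄ = 3.8 − 0.001592·469.4 = 3.052591

3.053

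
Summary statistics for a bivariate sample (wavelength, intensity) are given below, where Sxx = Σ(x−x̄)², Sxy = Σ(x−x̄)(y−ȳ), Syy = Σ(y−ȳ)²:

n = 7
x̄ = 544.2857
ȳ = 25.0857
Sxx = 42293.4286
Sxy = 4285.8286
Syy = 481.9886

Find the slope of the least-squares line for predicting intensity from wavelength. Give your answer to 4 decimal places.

0.1013

b = Sxy/Sxx = 4285.8286/42293.4286 = 0.101336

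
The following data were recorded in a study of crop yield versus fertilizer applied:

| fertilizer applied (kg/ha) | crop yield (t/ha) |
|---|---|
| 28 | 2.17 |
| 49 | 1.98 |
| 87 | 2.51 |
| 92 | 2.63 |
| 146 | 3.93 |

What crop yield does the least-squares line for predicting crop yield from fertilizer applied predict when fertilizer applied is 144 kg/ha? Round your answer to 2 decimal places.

n = 5, Σx = 402, Σy = 13.22, Σxy = 1191.89, Σx² = 40534
Sxx = Σx² − (Σx)²/n = 40534 − 32320.8 = 8213.2
Sxy = Σxy − (Σx)(Σy)/n = 1191.89 − 1062.888 = 129.002
b = Sxy/Sxx = 129.002/8213.2 = 0.015707
a = ȳ − b·x̄ = 2.644 − 0.015707·80.4 = 1.381184
ŷ(144) = a + b·144 = 1.381184 + 0.015707·144 = 3.642944

3.64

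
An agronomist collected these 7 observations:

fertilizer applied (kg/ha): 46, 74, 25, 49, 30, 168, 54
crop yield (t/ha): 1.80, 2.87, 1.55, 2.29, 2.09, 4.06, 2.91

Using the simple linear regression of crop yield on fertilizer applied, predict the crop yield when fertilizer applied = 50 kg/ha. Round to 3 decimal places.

2.290

n = 7, Σx = 446, Σy = 17.57, Σxy = 1348.06, Σx² = 42658
Sxx = Σx² − (Σx)²/n = 42658 − 28416.571429 = 14241.428571
Sxy = Σxy − (Σx)(Σy)/n = 1348.06 − 1119.46 = 228.6
b = Sxy/Sxx = 228.6/14241.428571 = 0.016052
a = ȳ − b·x̄ = 2.51 − 0.016052·63.714286 = 1.487274
ŷ(50) = a + b·50 = 1.487274 + 0.016052·50 = 2.289862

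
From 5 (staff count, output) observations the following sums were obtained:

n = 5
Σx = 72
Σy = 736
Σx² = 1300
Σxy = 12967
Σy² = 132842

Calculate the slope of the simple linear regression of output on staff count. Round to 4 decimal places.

Sxx = Σx² − (Σx)²/n = 1300 − 1036.8 = 263.2
Sxy = Σxy − (Σx)(Σy)/n = 12967 − 10598.4 = 2368.6
b = Sxy/Sxx = 2368.6/263.2 = 8.999240

8.9992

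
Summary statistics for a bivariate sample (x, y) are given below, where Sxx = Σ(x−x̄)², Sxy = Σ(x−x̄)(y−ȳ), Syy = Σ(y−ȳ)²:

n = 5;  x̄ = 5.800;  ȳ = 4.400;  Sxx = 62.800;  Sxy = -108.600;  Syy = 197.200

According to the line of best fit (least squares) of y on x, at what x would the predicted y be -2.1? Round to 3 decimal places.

b = Sxy/Sxx = -108.6/62.8 = -1.729299
a = ȳ − b·x̄ = 4.4 − (-1.729299)·5.8 = 14.429936
Set a + b·x = -2.1: x = (-2.1 − 14.429936) / (-1.729299) = 9.558748

9.559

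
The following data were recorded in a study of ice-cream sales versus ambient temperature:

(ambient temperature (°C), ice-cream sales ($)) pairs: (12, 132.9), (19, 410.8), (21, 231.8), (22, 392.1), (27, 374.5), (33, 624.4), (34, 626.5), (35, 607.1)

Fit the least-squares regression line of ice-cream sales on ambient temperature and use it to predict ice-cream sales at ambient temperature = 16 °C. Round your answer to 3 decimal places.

231.133

n = 8, Σx = 203, Σy = 3400.1, Σxy = 96160.2, Σx² = 5629
Sxx = Σx² − (Σx)²/n = 5629 − 5151.125 = 477.875
Sxy = Σxy − (Σx)(Σy)/n = 96160.2 − 86277.5375 = 9882.6625
b = Sxy/Sxx = 9882.6625/477.875 = 20.680434
a = ȳ − b·x̄ = 425.0125 − 20.680434·25.375 = -99.753518
ŷ(16) = a + b·16 = -99.753518 + 20.680434·16 = 231.133429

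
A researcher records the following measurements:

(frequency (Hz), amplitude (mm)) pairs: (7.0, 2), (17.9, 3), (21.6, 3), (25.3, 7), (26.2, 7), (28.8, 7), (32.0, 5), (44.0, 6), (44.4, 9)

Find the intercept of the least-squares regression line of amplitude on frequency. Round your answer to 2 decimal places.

n = 9, Σx = 247.2, Σy = 49, Σxy = 1518.2, Σx² = 7923.3
Sxx = Σx² − (Σx)²/n = 7923.3 − 6789.76 = 1133.54
Sxy = Σxy − (Σx)(Σy)/n = 1518.2 − 1345.866667 = 172.333333
b = Sxy/Sxx = 172.333333/1133.54 = 0.152031
a = ȳ − b·x̄ = 5.444444 − 0.152031·27.466667 = 1.268657

1.27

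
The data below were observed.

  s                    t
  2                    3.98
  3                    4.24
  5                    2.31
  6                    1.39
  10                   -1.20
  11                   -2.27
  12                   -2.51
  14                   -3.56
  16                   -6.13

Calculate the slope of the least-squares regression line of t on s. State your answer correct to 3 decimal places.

-0.716

n = 9, Σx = 79, Σy = -3.75, Σxy = -174.44, Σx² = 891
Sxx = Σx² − (Σx)²/n = 891 − 693.444444 = 197.555556
Sxy = Σxy − (Σx)(Σy)/n = -174.44 − (-32.916667) = -141.523333
b = Sxy/Sxx = -141.523333/197.555556 = -0.716372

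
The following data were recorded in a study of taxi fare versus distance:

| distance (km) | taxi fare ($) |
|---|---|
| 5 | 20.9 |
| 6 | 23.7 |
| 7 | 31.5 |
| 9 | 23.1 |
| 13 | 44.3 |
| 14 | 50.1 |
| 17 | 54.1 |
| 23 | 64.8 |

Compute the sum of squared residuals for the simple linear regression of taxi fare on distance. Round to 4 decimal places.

n = 8, Σx = 94, Σy = 312.5, Σxy = 4362.5, Σx² = 1374, Σy² = 14122.71
Sxx = Σx² − (Σx)²/n = 1374 − 1104.5 = 269.5
Sxy = Σxy − (Σx)(Σy)/n = 4362.5 − 3671.875 = 690.625
Syy = Σy² − (Σy)²/n = 14122.71 − 12207.03125 = 1915.67875
b = Sxy/Sxx = 690.625/269.5 = 2.562616
SSE = Syy − b·Sxy = 1915.67875 − 2.562616·690.625 = 145.872106

145.8721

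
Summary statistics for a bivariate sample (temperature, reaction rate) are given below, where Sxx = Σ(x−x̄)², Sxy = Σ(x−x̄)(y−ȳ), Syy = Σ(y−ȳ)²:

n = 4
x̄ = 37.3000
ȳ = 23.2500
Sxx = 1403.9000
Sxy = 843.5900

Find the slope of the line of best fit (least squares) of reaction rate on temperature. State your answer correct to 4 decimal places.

0.6009

b = Sxy/Sxx = 843.59/1403.9 = 0.600890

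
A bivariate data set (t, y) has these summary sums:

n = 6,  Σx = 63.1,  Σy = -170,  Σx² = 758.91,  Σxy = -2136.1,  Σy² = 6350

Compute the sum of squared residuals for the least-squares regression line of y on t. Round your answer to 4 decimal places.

260.7303

Sxx = Σx² − (Σx)²/n = 758.91 − 663.601667 = 95.308333
Sxy = Σxy − (Σx)(Σy)/n = -2136.1 − (-1787.833333) = -348.266667
Syy = Σy² − (Σy)²/n = 6350 − 4816.666667 = 1533.333333
b = Sxy/Sxx = -348.266667/95.308333 = -3.654105
SSE = Syy − b·Sxy = 1533.333333 − (-3.654105)·(-348.266667) = 260.730331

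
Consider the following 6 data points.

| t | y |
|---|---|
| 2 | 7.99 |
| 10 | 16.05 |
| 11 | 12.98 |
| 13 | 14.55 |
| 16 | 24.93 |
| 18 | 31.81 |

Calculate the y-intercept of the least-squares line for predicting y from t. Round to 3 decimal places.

n = 6, Σx = 70, Σy = 108.31, Σxy = 1479.87, Σx² = 974
Sxx = Σx² − (Σx)²/n = 974 − 816.666667 = 157.333333
Sxy = Σxy − (Σx)(Σy)/n = 1479.87 − 1263.616667 = 216.253333
b = Sxy/Sxx = 216.253333/157.333333 = 1.374492
a = ȳ − b·x̄ = 18.051667 − 1.374492·11.666667 = 2.015932

2.016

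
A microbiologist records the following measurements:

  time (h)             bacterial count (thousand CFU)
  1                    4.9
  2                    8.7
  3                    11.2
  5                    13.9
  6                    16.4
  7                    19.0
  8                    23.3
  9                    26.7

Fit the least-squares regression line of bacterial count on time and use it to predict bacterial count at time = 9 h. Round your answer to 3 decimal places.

n = 8, Σx = 41, Σy = 124.1, Σxy = 783.5, Σx² = 269
Sxx = Σx² − (Σx)²/n = 269 − 210.125 = 58.875
Sxy = Σxy − (Σx)(Σy)/n = 783.5 − 636.0125 = 147.4875
b = Sxy/Sxx = 147.4875/58.875 = 2.505096
a = ȳ − b·x̄ = 15.5125 − 2.505096·5.125 = 2.673885
ŷ(9) = a + b·9 = 2.673885 + 2.505096·9 = 25.219745

25.220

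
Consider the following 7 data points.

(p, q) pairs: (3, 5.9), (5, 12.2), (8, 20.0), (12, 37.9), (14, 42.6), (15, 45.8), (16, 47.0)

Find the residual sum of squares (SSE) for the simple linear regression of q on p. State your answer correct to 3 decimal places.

n = 7, Σx = 73, Σy = 211.4, Σxy = 2728.9, Σx² = 919, Σy² = 8141.46
Sxx = Σx² − (Σx)²/n = 919 − 761.285714 = 157.714286
Sxy = Σxy − (Σx)(Σy)/n = 2728.9 − 2204.6 = 524.3
Syy = Σy² − (Σy)²/n = 8141.46 − 6384.28 = 1757.18
b = Sxy/Sxx = 524.3/157.714286 = 3.324366
SSE = Syy − b·Sxy = 1757.18 − 3.324366·524.3 = 14.214937

14.215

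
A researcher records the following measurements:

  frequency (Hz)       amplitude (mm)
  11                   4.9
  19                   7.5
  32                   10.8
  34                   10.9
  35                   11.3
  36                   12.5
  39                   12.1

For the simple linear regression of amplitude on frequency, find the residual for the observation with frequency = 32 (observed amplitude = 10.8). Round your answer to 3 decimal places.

0.119

n = 7, Σx = 206, Σy = 70, Σxy = 2230, Σx² = 6704
Sxx = Σx² − (Σx)²/n = 6704 − 6062.285714 = 641.714286
Sxy = Σxy − (Σx)(Σy)/n = 2230 − 2060 = 170
b = Sxy/Sxx = 170/641.714286 = 0.264915
a = ȳ − b·x̄ = 10 − 0.264915·29.428571 = 2.203918
ŷ(32) = 2.203918 + 0.264915·32 = 10.681211
residual = y − ŷ = 10.8 − 10.681211 = 0.118789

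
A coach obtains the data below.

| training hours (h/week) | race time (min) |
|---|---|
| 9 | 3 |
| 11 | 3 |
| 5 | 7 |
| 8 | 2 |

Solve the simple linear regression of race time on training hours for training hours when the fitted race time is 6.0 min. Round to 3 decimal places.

4.941

n = 4, Σx = 33, Σy = 15, Σxy = 111, Σx² = 291
Sxx = Σx² − (Σx)²/n = 291 − 272.25 = 18.75
Sxy = Σxy − (Σx)(Σy)/n = 111 − 123.75 = -12.75
b = Sxy/Sxx = -12.75/18.75 = -0.68
a = ȳ − b·x̄ = 3.75 − (-0.68)·8.25 = 9.36
Set a + b·x = 6.0: x = (6.0 − 9.36) / (-0.68) = 4.941176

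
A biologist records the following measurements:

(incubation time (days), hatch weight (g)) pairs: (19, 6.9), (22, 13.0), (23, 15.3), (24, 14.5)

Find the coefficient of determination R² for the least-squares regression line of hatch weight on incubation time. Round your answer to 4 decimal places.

0.9161

n = 4, Σx = 88, Σy = 49.7, Σxy = 1117, Σx² = 1950, Σy² = 660.95
Sxx = Σx² − (Σx)²/n = 1950 − 1936 = 14
Sxy = Σxy − (Σx)(Σy)/n = 1117 − 1093.4 = 23.6
Syy = Σy² − (Σy)²/n = 660.95 − 617.5225 = 43.4275
R² = Sxy²/(Sxx·Syy) = (23.6)²/(14·43.4275) = 0.916075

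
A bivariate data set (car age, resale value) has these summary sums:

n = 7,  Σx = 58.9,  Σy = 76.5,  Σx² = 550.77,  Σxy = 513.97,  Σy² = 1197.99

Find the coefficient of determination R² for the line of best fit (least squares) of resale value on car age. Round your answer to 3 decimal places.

0.843

Sxx = Σx² − (Σx)²/n = 550.77 − 495.601429 = 55.168571
Sxy = Σxy − (Σx)(Σy)/n = 513.97 − 643.692857 = -129.722857
Syy = Σy² − (Σy)²/n = 1197.99 − 836.035714 = 361.954286
R² = Sxy²/(Sxx·Syy) = (-129.722857)²/(55.168571·361.954286) = 0.842728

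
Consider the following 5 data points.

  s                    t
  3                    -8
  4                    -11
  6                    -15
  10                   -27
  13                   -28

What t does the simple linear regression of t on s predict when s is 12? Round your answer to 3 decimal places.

n = 5, Σx = 36, Σy = -89, Σxy = -792, Σx² = 330
Sxx = Σx² − (Σx)²/n = 330 − 259.2 = 70.8
Sxy = Σxy − (Σx)(Σy)/n = -792 − (-640.8) = -151.2
b = Sxy/Sxx = -151.2/70.8 = -2.135593
a = ȳ − b·x̄ = -17.8 − (-2.135593)·7.2 = -2.423729
ŷ(12) = a + b·12 = -2.423729 + (-2.135593)·12 = -28.050847

-28.051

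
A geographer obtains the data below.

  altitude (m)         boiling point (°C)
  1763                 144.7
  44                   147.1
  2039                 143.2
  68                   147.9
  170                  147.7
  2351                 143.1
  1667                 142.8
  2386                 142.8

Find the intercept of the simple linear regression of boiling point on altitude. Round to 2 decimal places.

147.68

n = 8, Σx = 10488, Σy = 1159.3, Σxy = 1503926, Σx² = 21300236
Sxx = Σx² − (Σx)²/n = 21300236 − 13749768 = 7550468
Sxy = Σxy − (Σx)(Σy)/n = 1503926 − 1519842.3 = -15916.3
b = Sxy/Sxx = -15916.3/7550468 = -0.002108
a = ȳ − b·x̄ = 144.9125 − (-0.002108)·1311 = 147.676073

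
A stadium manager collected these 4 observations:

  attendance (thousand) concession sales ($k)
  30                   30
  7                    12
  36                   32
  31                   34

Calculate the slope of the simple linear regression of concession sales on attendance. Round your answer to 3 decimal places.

0.761

n = 4, Σx = 104, Σy = 108, Σxy = 3190, Σx² = 3206
Sxx = Σx² − (Σx)²/n = 3206 − 2704 = 502
Sxy = Σxy − (Σx)(Σy)/n = 3190 − 2808 = 382
b = Sxy/Sxx = 382/502 = 0.760956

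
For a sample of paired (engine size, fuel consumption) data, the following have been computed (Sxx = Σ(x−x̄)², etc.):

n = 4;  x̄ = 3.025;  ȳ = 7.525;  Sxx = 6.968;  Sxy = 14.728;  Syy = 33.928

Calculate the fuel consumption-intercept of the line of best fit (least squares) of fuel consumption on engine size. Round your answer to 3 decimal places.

1.131

b = Sxy/Sxx = 14.728/6.968 = 2.113662
a = ȳ − b·x̄ = 7.525 − 2.113662·3.025 = 1.131171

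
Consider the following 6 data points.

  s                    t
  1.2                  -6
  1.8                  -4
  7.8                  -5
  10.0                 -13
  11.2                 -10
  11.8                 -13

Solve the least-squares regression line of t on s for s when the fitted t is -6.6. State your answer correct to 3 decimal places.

n = 6, Σx = 43.8, Σy = -51, Σxy = -448.8, Σx² = 430.2
Sxx = Σx² − (Σx)²/n = 430.2 − 319.74 = 110.46
Sxy = Σxy − (Σx)(Σy)/n = -448.8 − (-372.3) = -76.5
b = Sxy/Sxx = -76.5/110.46 = -0.692558
a = ȳ − b·x̄ = -8.5 − (-0.692558)·7.3 = -3.444324
Set a + b·x = -6.6: x = (-6.6 − (-3.444324)) / (-0.692558) = 4.556549

4.557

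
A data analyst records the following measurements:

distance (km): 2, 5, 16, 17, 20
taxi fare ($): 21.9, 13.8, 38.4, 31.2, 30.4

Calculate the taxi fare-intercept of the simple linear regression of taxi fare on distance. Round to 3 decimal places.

15.934

n = 5, Σx = 60, Σy = 135.7, Σxy = 1865.6, Σx² = 974
Sxx = Σx² − (Σx)²/n = 974 − 720 = 254
Sxy = Σxy − (Σx)(Σy)/n = 1865.6 − 1628.4 = 237.2
b = Sxy/Sxx = 237.2/254 = 0.933858
a = ȳ − b·x̄ = 27.14 − 0.933858·12 = 15.933701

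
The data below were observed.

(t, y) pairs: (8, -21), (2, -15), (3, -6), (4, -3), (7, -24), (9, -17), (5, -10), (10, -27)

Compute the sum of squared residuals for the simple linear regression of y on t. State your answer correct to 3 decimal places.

227.858

n = 8, Σx = 48, Σy = -123, Σxy = -869, Σx² = 348, Σy² = 2405
Sxx = Σx² − (Σx)²/n = 348 − 288 = 60
Sxy = Σxy − (Σx)(Σy)/n = -869 − (-738) = -131
Syy = Σy² − (Σy)²/n = 2405 − 1891.125 = 513.875
b = Sxy/Sxx = -131/60 = -2.183333
SSE = Syy − b·Sxy = 513.875 − (-2.183333)·(-131) = 227.858333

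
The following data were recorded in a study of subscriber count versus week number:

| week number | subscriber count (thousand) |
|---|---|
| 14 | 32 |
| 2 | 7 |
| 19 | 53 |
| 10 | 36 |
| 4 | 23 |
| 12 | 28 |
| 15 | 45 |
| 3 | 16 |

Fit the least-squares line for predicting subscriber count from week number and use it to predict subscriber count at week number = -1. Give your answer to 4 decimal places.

5.8663

n = 8, Σx = 79, Σy = 240, Σxy = 2980, Σx² = 1055
Sxx = Σx² − (Σx)²/n = 1055 − 780.125 = 274.875
Sxy = Σxy − (Σx)(Σy)/n = 2980 − 2370 = 610
b = Sxy/Sxx = 610/274.875 = 2.219191
a = ȳ − b·x̄ = 30 − 2.219191·9.875 = 8.085493
ŷ(-1) = a + b·-1 = 8.085493 + 2.219191·(-1) = 5.866303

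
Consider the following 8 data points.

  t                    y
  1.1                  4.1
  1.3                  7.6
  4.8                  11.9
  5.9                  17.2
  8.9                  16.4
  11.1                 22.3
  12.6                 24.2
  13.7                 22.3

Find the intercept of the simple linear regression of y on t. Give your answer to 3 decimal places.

5.119

n = 8, Σx = 59.4, Σy = 126, Σxy = 1176.91, Σx² = 609.62
Sxx = Σx² − (Σx)²/n = 609.62 − 441.045 = 168.575
Sxy = Σxy − (Σx)(Σy)/n = 1176.91 − 935.55 = 241.36
b = Sxy/Sxx = 241.36/168.575 = 1.431766
a = ȳ − b·x̄ = 15.75 − 1.431766·7.425 = 5.119135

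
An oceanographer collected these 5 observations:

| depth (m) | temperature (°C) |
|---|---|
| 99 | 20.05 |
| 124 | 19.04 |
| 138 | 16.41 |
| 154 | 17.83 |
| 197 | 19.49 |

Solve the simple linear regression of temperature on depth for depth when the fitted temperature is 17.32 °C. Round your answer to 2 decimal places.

n = 5, Σx = 712, Σy = 92.82, Σxy = 13195.84, Σx² = 106746
Sxx = Σx² − (Σx)²/n = 106746 − 101388.8 = 5357.2
Sxy = Σxy − (Σx)(Σy)/n = 13195.84 − 13217.568 = -21.728
b = Sxy/Sxx = -21.728/5357.2 = -0.004056
a = ȳ − b·x̄ = 18.564 − (-0.004056)·142.4 = 19.141553
Set a + b·x = 17.32: x = (17.32 − 19.141553) / (-0.004056) = 449.117452

449.12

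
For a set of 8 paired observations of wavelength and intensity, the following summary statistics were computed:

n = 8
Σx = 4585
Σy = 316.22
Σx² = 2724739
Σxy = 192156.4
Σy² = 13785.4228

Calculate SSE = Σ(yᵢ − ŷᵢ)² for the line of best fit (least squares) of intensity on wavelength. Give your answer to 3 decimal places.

55.563

Sxx = Σx² − (Σx)²/n = 2724739 − 2627778.125 = 96960.875
Sxy = Σxy − (Σx)(Σy)/n = 192156.4 − 181233.5875 = 10922.8125
Syy = Σy² − (Σy)²/n = 13785.4228 − 12499.38605 = 1286.03675
b = Sxy/Sxx = 10922.8125/96960.875 = 0.112652
SSE = Syy − b·Sxy = 1286.03675 − 0.112652·10922.8125 = 55.562779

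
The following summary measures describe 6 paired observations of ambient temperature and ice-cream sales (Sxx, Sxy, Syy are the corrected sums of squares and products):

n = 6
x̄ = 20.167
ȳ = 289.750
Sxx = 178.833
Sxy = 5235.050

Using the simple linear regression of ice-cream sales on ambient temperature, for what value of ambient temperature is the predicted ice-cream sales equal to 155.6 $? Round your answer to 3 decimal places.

b = Sxy/Sxx = 5235.05/178.833 = 29.273400
a = ȳ − b·x̄ = 289.75 − 29.273400·20.167 = -300.606664
Set a + b·x = 155.6: x = (155.6 − (-300.606664)) / 29.273400 = 15.584341

15.584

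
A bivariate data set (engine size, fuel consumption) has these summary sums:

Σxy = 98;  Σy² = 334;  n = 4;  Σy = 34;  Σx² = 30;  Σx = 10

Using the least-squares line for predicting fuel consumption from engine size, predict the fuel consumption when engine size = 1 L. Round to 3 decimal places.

Sxx = Σx² − (Σx)²/n = 30 − 25 = 5
Sxy = Σxy − (Σx)(Σy)/n = 98 − 85 = 13
b = Sxy/Sxx = 13/5 = 2.6
a = ȳ − b·x̄ = 8.5 − 2.6·2.5 = 2
ŷ(1) = a + b·1 = 2 + 2.6·1 = 4.6

4.600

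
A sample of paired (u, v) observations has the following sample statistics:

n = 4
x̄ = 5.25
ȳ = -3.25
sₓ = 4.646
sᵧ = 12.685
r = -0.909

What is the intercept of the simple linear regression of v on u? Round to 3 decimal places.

9.780

b = r · sᵧ/sₓ = -0.909 · 12.685/4.646 = -2.481848
a = ȳ − b·x̄ = -3.25 − (-2.481848)·5.25 = 9.779701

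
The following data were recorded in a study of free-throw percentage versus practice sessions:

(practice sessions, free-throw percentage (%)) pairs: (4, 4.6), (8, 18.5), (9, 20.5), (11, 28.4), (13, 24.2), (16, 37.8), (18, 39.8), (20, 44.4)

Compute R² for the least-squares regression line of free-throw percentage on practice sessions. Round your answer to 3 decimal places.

0.953

n = 8, Σx = 99, Σy = 218.2, Σxy = 3187.1, Σx² = 1431, Σy² = 7160.1
Sxx = Σx² − (Σx)²/n = 1431 − 1225.125 = 205.875
Sxy = Σxy − (Σx)(Σy)/n = 3187.1 − 2700.225 = 486.875
Syy = Σy² − (Σy)²/n = 7160.1 − 5951.405 = 1208.695
R² = Sxy²/(Sxx·Syy) = (486.875)²/(205.875·1208.695) = 0.952609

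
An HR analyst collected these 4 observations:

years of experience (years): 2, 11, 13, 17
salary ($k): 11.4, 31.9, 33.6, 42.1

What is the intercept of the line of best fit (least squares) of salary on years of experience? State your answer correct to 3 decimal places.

n = 4, Σx = 43, Σy = 119, Σxy = 1526.2, Σx² = 583
Sxx = Σx² − (Σx)²/n = 583 − 462.25 = 120.75
Sxy = Σxy − (Σx)(Σy)/n = 1526.2 − 1279.25 = 246.95
b = Sxy/Sxx = 246.95/120.75 = 2.045135
a = ȳ − b·x̄ = 29.75 − 2.045135·10.75 = 7.764803

7.765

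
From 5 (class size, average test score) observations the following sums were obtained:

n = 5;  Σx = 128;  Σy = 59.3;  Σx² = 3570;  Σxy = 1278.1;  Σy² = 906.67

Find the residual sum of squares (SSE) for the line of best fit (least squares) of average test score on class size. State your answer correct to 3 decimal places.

6.952

Sxx = Σx² − (Σx)²/n = 3570 − 3276.8 = 293.2
Sxy = Σxy − (Σx)(Σy)/n = 1278.1 − 1518.08 = -239.98
Syy = Σy² − (Σy)²/n = 906.67 − 703.298 = 203.372
b = Sxy/Sxx = -239.98/293.2 = -0.818486
SSE = Syy − b·Sxy = 203.372 − (-0.818486)·(-239.98) = 6.951808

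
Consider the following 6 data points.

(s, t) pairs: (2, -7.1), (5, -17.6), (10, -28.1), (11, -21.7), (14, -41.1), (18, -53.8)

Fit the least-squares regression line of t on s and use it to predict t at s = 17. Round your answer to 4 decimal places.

n = 6, Σx = 60, Σy = -169.4, Σxy = -2165.7, Σx² = 770
Sxx = Σx² − (Σx)²/n = 770 − 600 = 170
Sxy = Σxy − (Σx)(Σy)/n = -2165.7 − (-1694) = -471.7
b = Sxy/Sxx = -471.7/170 = -2.774706
a = ȳ − b·x̄ = -28.233333 − (-2.774706)·10 = -0.486275
ŷ(17) = a + b·17 = -0.486275 + (-2.774706)·17 = -47.656275

-47.6563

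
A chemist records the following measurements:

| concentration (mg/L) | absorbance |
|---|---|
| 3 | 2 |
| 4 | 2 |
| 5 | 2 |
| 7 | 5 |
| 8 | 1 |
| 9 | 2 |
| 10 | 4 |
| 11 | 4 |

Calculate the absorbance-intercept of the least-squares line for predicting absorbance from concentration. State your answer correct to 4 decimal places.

1.2675

n = 8, Σx = 57, Σy = 22, Σxy = 169, Σx² = 465
Sxx = Σx² − (Σx)²/n = 465 − 406.125 = 58.875
Sxy = Σxy − (Σx)(Σy)/n = 169 − 156.75 = 12.25
b = Sxy/Sxx = 12.25/58.875 = 0.208068
a = ȳ − b·x̄ = 2.75 − 0.208068·7.125 = 1.267516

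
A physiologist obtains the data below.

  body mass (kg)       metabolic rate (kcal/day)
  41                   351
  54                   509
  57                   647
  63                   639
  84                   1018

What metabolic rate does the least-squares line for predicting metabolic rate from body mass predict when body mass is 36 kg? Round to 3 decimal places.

n = 5, Σx = 299, Σy = 3164, Σxy = 204525, Σx² = 18871
Sxx = Σx² − (Σx)²/n = 18871 − 17880.2 = 990.8
Sxy = Σxy − (Σx)(Σy)/n = 204525 − 189207.2 = 15317.8
b = Sxy/Sxx = 15317.8/990.8 = 15.460032
a = ȳ − b·x̄ = 632.8 − 15.460032·59.8 = -291.709931
ŷ(36) = a + b·36 = -291.709931 + 15.460032·36 = 264.851231

264.851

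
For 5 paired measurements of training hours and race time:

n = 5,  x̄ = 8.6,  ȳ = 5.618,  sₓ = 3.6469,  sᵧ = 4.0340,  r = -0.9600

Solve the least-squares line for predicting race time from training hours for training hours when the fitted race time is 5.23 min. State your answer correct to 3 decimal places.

8.965

b = r · sᵧ/sₓ = -0.96 · 4.034/3.6469 = -1.061899
a = ȳ − b·x̄ = 5.618 − (-1.061899)·8.6 = 14.750333
Set a + b·x = 5.23: x = (5.23 − 14.750333) / (-1.061899) = 8.965383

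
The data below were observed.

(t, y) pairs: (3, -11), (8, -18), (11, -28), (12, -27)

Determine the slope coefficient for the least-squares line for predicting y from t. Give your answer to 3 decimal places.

n = 4, Σx = 34, Σy = -84, Σxy = -809, Σx² = 338
Sxx = Σx² − (Σx)²/n = 338 − 289 = 49
Sxy = Σxy − (Σx)(Σy)/n = -809 − (-714) = -95
b = Sxy/Sxx = -95/49 = -1.938776

-1.939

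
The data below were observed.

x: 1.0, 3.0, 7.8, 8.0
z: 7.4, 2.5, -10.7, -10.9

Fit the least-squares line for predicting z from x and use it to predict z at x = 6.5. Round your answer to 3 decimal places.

-7.043

n = 4, Σx = 19.8, Σy = -11.7, Σxy = -155.76, Σx² = 134.84
Sxx = Σx² − (Σx)²/n = 134.84 − 98.01 = 36.83
Sxy = Σxy − (Σx)(Σy)/n = -155.76 − (-57.915) = -97.845
b = Sxy/Sxx = -97.845/36.83 = -2.656666
a = ȳ − b·x̄ = -2.925 − (-2.656666)·4.95 = 10.225496
ŷ(6.5) = a + b·6.5 = 10.225496 + (-2.656666)·6.5 = -7.042832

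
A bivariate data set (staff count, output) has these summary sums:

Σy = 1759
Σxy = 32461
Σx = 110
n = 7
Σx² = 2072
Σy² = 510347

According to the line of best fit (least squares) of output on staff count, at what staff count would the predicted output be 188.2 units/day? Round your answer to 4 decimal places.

11.2190

Sxx = Σx² − (Σx)²/n = 2072 − 1728.571429 = 343.428571
Sxy = Σxy − (Σx)(Σy)/n = 32461 − 27641.428571 = 4819.571429
b = Sxy/Sxx = 4819.571429/343.428571 = 14.033694
a = ȳ − b·x̄ = 251.285714 − 14.033694·15.714286 = 30.756240
Set a + b·x = 188.2: x = (188.2 − 30.756240) / 14.033694 = 11.218982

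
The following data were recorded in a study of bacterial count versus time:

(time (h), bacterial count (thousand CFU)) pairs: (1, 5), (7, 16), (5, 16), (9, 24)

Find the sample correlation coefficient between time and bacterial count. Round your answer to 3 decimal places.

n = 4, Σx = 22, Σy = 61, Σxy = 413, Σx² = 156, Σy² = 1113
Sxx = Σx² − (Σx)²/n = 156 − 121 = 35
Sxy = Σxy − (Σx)(Σy)/n = 413 − 335.5 = 77.5
Syy = Σy² − (Σy)²/n = 1113 − 930.25 = 182.75
r = Sxy/√(Sxx·Syy) = 77.5/√(6396.25) = 77.5/79.976559 = 0.969034

0.969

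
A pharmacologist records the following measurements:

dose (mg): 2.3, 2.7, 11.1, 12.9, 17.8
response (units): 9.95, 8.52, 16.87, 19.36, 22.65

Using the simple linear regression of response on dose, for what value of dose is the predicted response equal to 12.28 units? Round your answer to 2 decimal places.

n = 5, Σx = 46.8, Σy = 77.35, Σxy = 886.06, Σx² = 619.04
Sxx = Σx² − (Σx)²/n = 619.04 − 438.048 = 180.992
Sxy = Σxy − (Σx)(Σy)/n = 886.06 − 723.996 = 162.064
b = Sxy/Sxx = 162.064/180.992 = 0.895421
a = ȳ − b·x̄ = 15.47 − 0.895421·9.36 = 7.088861
Set a + b·x = 12.28: x = (12.28 − 7.088861) / 0.895421 = 5.797429

5.80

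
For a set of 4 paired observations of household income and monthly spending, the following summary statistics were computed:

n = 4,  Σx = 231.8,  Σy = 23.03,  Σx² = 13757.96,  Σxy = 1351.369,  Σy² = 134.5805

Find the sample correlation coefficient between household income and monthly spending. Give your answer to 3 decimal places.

Sxx = Σx² − (Σx)²/n = 13757.96 − 13432.81 = 325.15
Sxy = Σxy − (Σx)(Σy)/n = 1351.369 − 1334.5885 = 16.7805
Syy = Σy² − (Σy)²/n = 134.5805 − 132.595225 = 1.985275
r = Sxy/√(Sxx·Syy) = 16.7805/√(645.512166) = 16.7805/25.406931 = 0.660469

0.660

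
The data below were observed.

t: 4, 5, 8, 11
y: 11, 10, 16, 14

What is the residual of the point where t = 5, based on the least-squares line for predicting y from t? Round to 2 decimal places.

n = 4, Σx = 28, Σy = 51, Σxy = 376, Σx² = 226
Sxx = Σx² − (Σx)²/n = 226 − 196 = 30
Sxy = Σxy − (Σx)(Σy)/n = 376 − 357 = 19
b = Sxy/Sxx = 19/30 = 0.633333
a = ȳ − b·x̄ = 12.75 − 0.633333·7 = 8.316667
ŷ(5) = 8.316667 + 0.633333·5 = 11.483333
residual = y − ŷ = 10 − 11.483333 = -1.483333

-1.48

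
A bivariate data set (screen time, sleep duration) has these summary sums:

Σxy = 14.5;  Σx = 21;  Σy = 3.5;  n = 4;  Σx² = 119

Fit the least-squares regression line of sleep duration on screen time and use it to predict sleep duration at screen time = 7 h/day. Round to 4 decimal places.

0.1000

Sxx = Σx² − (Σx)²/n = 119 − 110.25 = 8.75
Sxy = Σxy − (Σx)(Σy)/n = 14.5 − 18.375 = -3.875
b = Sxy/Sxx = -3.875/8.75 = -0.442857
a = ȳ − b·x̄ = 0.875 − (-0.442857)·5.25 = 3.2
ŷ(7) = a + b·7 = 3.2 + (-0.442857)·7 = 0.1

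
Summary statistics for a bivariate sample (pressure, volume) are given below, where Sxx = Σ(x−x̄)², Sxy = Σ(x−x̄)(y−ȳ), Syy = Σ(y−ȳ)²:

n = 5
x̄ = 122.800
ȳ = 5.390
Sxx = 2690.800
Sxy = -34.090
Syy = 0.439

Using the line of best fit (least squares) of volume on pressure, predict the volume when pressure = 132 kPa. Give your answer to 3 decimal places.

5.273

b = Sxy/Sxx = -34.09/2690.8 = -0.012669
a = ȳ − b·x̄ = 5.39 − (-0.012669)·122.8 = 6.945765
ŷ(132) = a + b·132 = 6.945765 + (-0.012669)·132 = 5.273444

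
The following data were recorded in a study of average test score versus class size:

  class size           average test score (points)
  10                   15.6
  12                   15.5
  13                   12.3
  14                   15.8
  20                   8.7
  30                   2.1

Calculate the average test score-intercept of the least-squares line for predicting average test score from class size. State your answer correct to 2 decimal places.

n = 6, Σx = 99, Σy = 70, Σxy = 960.1, Σx² = 1909
Sxx = Σx² − (Σx)²/n = 1909 − 1633.5 = 275.5
Sxy = Σxy − (Σx)(Σy)/n = 960.1 − 1155 = -194.9
b = Sxy/Sxx = -194.9/275.5 = -0.707441
a = ȳ − b·x̄ = 11.666667 − (-0.707441)·16.5 = 23.339443

23.34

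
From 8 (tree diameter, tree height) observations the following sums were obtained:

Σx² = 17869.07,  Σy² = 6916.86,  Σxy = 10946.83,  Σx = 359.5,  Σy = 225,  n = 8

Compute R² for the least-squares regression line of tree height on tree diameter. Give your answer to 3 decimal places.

Sxx = Σx² − (Σx)²/n = 17869.07 − 16155.03125 = 1714.03875
Sxy = Σxy − (Σx)(Σy)/n = 10946.83 − 10110.9375 = 835.8925
Syy = Σy² − (Σy)²/n = 6916.86 − 6328.125 = 588.735
R² = Sxy²/(Sxx·Syy) = (835.8925)²/(1714.03875·588.735) = 0.692405

0.692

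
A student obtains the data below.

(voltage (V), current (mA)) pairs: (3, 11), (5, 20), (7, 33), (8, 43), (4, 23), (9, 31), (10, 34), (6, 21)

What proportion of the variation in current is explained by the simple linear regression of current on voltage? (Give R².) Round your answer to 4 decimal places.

0.6630

n = 8, Σx = 52, Σy = 216, Σxy = 1545, Σx² = 380, Σy² = 6546
Sxx = Σx² − (Σx)²/n = 380 − 338 = 42
Sxy = Σxy − (Σx)(Σy)/n = 1545 − 1404 = 141
Syy = Σy² − (Σy)²/n = 6546 − 5832 = 714
R² = Sxy²/(Sxx·Syy) = (141)²/(42·714) = 0.662965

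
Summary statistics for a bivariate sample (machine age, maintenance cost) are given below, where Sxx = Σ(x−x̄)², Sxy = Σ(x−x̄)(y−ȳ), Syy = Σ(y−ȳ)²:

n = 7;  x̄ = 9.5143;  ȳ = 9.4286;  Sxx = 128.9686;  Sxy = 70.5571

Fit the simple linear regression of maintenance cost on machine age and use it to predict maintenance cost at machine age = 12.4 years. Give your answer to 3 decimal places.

11.007

b = Sxy/Sxx = 70.5571/128.9686 = 0.547087
a = ȳ − b·x̄ = 9.4286 − 0.547087·9.5143 = 4.223446
ŷ(12.4) = a + b·12.4 = 4.223446 + 0.547087·12.4 = 11.007330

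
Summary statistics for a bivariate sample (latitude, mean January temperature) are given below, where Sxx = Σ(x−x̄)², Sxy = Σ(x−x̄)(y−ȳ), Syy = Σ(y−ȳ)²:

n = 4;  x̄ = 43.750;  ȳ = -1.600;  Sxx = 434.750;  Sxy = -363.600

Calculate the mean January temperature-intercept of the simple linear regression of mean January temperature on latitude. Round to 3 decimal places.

34.990

b = Sxy/Sxx = -363.6/434.75 = -0.836343
a = ȳ − b·x̄ = -1.6 − (-0.836343)·43.75 = 34.989994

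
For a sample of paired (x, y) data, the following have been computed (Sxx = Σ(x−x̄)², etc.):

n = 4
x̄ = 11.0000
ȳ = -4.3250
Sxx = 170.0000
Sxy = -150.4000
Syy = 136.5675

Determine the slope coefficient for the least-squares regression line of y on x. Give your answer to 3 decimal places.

b = Sxy/Sxx = -150.4/170 = -0.884706

-0.885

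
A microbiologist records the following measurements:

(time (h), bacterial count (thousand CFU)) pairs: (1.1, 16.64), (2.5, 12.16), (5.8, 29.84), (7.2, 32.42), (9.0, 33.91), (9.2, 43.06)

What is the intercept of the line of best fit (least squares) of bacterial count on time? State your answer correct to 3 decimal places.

9.404

n = 6, Σx = 34.8, Σy = 168.03, Σxy = 1156.542, Σx² = 258.58
Sxx = Σx² − (Σx)²/n = 258.58 − 201.84 = 56.74
Sxy = Σxy − (Σx)(Σy)/n = 1156.542 − 974.574 = 181.968
b = Sxy/Sxx = 181.968/56.74 = 3.207050
a = ȳ − b·x̄ = 28.005 − 3.207050·5.8 = 9.404112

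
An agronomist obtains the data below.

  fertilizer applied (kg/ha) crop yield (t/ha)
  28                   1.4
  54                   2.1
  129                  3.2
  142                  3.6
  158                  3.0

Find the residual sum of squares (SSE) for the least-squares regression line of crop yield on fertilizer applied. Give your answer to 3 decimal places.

n = 5, Σx = 511, Σy = 13.3, Σxy = 1550.6, Σx² = 65469, Σy² = 38.57
Sxx = Σx² − (Σx)²/n = 65469 − 52224.2 = 13244.8
Sxy = Σxy − (Σx)(Σy)/n = 1550.6 − 1359.26 = 191.34
Syy = Σy² − (Σy)²/n = 38.57 − 35.378 = 3.192
b = Sxy/Sxx = 191.34/13244.8 = 0.014446
SSE = Syy − b·Sxy = 3.192 − 0.014446·191.34 = 0.427821

0.428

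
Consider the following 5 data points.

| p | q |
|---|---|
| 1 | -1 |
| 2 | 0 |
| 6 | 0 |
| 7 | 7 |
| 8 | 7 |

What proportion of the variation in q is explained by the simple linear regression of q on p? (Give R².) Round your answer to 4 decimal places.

n = 5, Σx = 24, Σy = 13, Σxy = 104, Σx² = 154, Σy² = 99
Sxx = Σx² − (Σx)²/n = 154 − 115.2 = 38.8
Sxy = Σxy − (Σx)(Σy)/n = 104 − 62.4 = 41.6
Syy = Σy² − (Σy)²/n = 99 − 33.8 = 65.2
R² = Sxy²/(Sxx·Syy) = (41.6)²/(38.8·65.2) = 0.684081

0.6841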